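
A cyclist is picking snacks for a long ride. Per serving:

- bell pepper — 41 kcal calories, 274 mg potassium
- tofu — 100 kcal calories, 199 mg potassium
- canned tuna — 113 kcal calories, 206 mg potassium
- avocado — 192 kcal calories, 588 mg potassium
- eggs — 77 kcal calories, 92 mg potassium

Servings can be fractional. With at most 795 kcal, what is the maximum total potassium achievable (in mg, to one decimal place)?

Potassium per kcal: bell pepper 6.683, avocado 3.062, tofu 1.99, canned tuna 1.823, eggs 1.195.
With no serving limits, spend the whole calories allowance on bell pepper: 795 kcal / 41 kcal × 274 mg = 5312.9 mg.

5312.9 mg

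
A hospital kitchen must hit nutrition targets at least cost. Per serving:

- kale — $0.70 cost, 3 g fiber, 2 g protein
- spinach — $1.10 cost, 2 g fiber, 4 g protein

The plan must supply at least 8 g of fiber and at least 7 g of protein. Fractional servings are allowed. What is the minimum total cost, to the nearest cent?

For a min-cost LP with two ≥-constraints, a basic feasible solution has at most two positive variables.
kale only: max(8/3, 7/2) = 3.5 servings → $2.45.
spinach only: max(8/2, 7/4) = 4 servings → $4.40.
kale + spinach with both tight: 2.25 servings and 0.625 servings → $2.26.
The minimum over all feasible corners is $2.26.

$2.26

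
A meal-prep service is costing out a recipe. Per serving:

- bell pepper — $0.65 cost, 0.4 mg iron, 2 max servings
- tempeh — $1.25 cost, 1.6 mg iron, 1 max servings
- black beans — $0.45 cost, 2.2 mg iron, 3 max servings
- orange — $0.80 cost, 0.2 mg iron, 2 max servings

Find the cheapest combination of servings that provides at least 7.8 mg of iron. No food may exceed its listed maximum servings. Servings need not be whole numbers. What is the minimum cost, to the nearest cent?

$2.29

Cost per mg of iron: black beans $0.2045, tempeh $0.7812, bell pepper $1.6250, orange $4.0000.
Take 3 servings of black beans: +6.6 mg iron for $1.35 (total $1.35, still need 1.2 mg).
Take 0.75 servings of tempeh: +1.2 mg iron for $0.94 (total $2.29, still need 0.0 mg).
Filling from the cheapest source first is optimal under one linear minimum: $2.29.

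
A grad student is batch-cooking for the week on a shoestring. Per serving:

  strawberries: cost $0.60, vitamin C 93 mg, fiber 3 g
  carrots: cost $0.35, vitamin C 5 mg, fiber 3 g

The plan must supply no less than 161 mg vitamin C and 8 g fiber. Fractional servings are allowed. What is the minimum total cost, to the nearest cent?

Minimising a linear cost over {vitamin C ≥ 161, fiber ≥ 8, servings ≥ 0} — the optimum is at a vertex, using one or two foods.
strawberries only: max(161/93, 8/3) = 2.667 servings → $1.60.
carrots only: max(161/5, 8/3) = 32.2 servings → $11.27.
strawberries + carrots with both tight: 1.678 servings and 0.9886 servings → $1.35.
The minimum over all feasible corners is $1.35.

$1.35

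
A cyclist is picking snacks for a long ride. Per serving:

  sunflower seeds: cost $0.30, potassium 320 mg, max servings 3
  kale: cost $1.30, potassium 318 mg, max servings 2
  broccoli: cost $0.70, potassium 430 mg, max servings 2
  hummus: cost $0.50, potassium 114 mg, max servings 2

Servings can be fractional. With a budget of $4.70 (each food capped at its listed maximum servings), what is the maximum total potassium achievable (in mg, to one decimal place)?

2407.1 mg

Potassium per dollar: sunflower seeds 1067, broccoli 614.3, kale 244.6, hummus 228.
Take 3 servings of sunflower seeds: spends $0.90, +960.0 mg potassium (running total 960.0 mg).
Take 2 servings of broccoli: spends $1.40, +860.0 mg potassium (running total 1820.0 mg).
Take 1.846 servings of kale: spends $2.40, +587.1 mg potassium (running total 2407.1 mg).
Greedy by best ratio exhausts the cost allowance optimally: 2407.1 mg.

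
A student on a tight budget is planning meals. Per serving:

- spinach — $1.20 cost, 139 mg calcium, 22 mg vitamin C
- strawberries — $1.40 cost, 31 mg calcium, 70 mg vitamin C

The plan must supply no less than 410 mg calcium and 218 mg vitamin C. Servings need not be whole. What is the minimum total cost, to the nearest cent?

$6.20

For a min-cost LP with two ≥-constraints, a basic feasible solution has at most two positive variables.
spinach only: max(410/139, 218/22) = 9.909 servings → $11.89.
strawberries only: max(410/31, 218/70) = 13.23 servings → $18.52.
spinach + strawberries with both tight: 2.425 servings and 2.352 servings → $6.20.
Cheapest feasible corner: $6.20.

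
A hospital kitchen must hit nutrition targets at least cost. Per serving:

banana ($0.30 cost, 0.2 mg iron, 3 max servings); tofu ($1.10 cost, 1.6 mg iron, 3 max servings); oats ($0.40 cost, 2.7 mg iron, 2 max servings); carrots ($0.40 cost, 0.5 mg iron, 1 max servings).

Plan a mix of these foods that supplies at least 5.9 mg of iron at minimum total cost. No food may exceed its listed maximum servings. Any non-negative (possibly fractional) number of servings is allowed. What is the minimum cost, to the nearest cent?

$1.14

Cost per mg of iron: oats $0.1481, tofu $0.6875, carrots $0.8000, banana $1.5000.
Take 2 servings of oats: +5.4 mg iron for $0.80 (total $0.80, still need 0.5 mg).
Take 0.3125 servings of tofu: +0.5 mg iron for $0.34 (total $1.14, still need 0.0 mg).
Filling from the cheapest source first is optimal under one linear minimum: $1.14.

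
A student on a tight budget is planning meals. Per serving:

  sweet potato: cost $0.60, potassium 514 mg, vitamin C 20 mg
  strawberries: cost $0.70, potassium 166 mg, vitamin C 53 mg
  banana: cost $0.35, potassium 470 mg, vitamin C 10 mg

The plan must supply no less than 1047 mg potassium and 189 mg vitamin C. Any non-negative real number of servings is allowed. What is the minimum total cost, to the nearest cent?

Two binding constraints pin down two serving amounts, so the optimal mix uses at most two foods. The candidates are each food alone (scaled to the tighter of potassium/vitamin C) and each pair with both constraints tight.
sweet potato only: max(1047/514, 189/20) = 9.45 servings → $5.67.
strawberries only: max(1047/166, 189/53) = 6.307 servings → $4.42.
banana only: max(1047/470, 189/10) = 18.9 servings → $6.62.
sweet potato + strawberries with both tight: 1.008 servings and 3.186 servings → $2.83.
sweet potato + banana: the both-tight solution has a negative serving — not a feasible corner.
strawberries + banana with both tight: 3.37 servings and 1.037 servings → $2.72.
Cheapest feasible corner: $2.72.

$2.72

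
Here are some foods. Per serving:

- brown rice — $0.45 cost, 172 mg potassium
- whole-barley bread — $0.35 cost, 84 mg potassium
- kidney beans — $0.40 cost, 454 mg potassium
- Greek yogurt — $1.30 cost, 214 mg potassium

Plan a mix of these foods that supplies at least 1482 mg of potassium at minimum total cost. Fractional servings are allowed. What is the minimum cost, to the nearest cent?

Cost per mg of potassium: kidney beans $0.0009, brown rice $0.0026, whole-barley bread $0.0042, Greek yogurt $0.0061.
With no serving limits, use only kidney beans: 1482 mg / 454 mg = 3.264 servings × $0.40 = $1.31.

$1.31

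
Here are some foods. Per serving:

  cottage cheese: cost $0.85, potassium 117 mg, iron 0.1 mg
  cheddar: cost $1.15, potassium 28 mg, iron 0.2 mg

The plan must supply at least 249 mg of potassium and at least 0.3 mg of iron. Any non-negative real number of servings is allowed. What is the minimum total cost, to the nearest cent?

$2.28

Compare the cost at each extreme point of the feasible region.
cottage cheese only: max(249/117, 0.3/0.1) = 3 servings → $2.55.
cheddar only: max(249/28, 0.3/0.2) = 8.893 servings → $10.23.
cottage cheese + cheddar with both tight: 2.01 servings and 0.4951 servings → $2.28.
The minimum over all feasible corners is $2.28.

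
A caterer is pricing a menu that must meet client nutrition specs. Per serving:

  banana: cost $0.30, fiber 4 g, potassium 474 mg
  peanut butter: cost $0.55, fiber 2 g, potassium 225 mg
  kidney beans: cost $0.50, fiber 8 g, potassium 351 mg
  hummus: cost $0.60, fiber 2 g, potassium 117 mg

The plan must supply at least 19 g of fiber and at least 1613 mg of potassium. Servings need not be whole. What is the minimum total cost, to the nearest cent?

$1.32

banana only: max(19/4, 1613/474) = 4.75 servings → $1.43.
peanut butter only: max(19/2, 1613/225) = 9.5 servings → $5.22.
kidney beans only: max(19/8, 1613/351) = 4.595 servings → $2.30.
hummus only: max(19/2, 1613/117) = 13.79 servings → $8.27.
banana + peanut butter with both targets exact would need a negative amount; discard.
banana + kidney beans with both tight: 2.611 servings and 1.07 servings → $1.32.
banana + hummus with both tight: 2.09 servings and 5.321 servings → $3.82.
peanut butter + kidney beans with both tight: 5.679 servings and 0.9554 servings → $3.60.
peanut butter + hummus with both tight: 4.644 servings and 4.856 servings → $5.47.
kidney beans + hummus: intersection lies outside the first quadrant.
So the least-cost plan costs $1.32.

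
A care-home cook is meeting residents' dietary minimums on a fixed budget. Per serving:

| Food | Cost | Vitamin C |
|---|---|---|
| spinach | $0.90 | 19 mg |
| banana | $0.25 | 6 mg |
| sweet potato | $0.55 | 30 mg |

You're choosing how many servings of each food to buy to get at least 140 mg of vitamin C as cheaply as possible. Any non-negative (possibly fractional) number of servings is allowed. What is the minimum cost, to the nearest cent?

$2.57

Cost per mg of vitamin C: sweet potato $0.0183, banana $0.0417, spinach $0.0474.
With no serving limits, use only sweet potato: 140 mg / 30 mg = 4.667 servings × $0.55 = $2.57.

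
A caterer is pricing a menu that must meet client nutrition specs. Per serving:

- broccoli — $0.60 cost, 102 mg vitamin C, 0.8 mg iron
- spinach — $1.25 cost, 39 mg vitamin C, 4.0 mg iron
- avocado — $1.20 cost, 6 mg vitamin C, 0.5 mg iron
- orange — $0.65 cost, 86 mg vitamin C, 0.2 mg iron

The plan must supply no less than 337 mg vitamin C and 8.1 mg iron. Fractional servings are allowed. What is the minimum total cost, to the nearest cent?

This is a tiny linear program; its minimum lies at a vertex of the feasible set. List the vertices and price them.
broccoli only: max(337/102, 8.1/0.8) = 10.12 servings → $6.08.
spinach only: max(337/39, 8.1/4.0) = 8.641 servings → $10.80.
avocado only: max(337/6, 8.1/0.5) = 56.17 servings → $67.40.
orange only: max(337/86, 8.1/0.2) = 40.5 servings → $26.32.
broccoli + spinach with both tight: 2.739 servings and 1.477 servings → $3.49.
broccoli + avocado with both tight: 2.595 servings and 12.05 servings → $16.01.
broccoli + orange with both targets exact would need a negative amount; discard.
spinach + avocado: the both-tight solution has a negative serving — not a feasible corner.
spinach + orange with both tight: 1.872 servings and 3.07 servings → $4.33.
avocado + orange with both tight: 15.05 servings and 2.868 servings → $19.93.
The minimum over all feasible corners is $3.49.

$3.49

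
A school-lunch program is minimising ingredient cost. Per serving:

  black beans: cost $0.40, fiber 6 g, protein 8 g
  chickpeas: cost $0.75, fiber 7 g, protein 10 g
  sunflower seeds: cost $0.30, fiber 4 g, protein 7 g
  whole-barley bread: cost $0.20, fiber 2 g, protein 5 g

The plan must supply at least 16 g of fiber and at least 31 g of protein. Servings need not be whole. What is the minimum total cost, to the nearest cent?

$1.30

Check every corner: each single food scaled to meet both minima, and each pair solved so both constraints bind.
black beans only: max(16/6, 31/8) = 3.875 servings → $1.55.
chickpeas only: max(16/7, 31/10) = 3.1 servings → $2.33.
sunflower seeds only: max(16/4, 31/7) = 4.429 servings → $1.33.
whole-barley bread only: max(16/2, 31/5) = 8 servings → $1.60.
black beans + chickpeas: intersection lies outside the first quadrant.
black beans + sunflower seeds with both targets exact would need a negative amount; discard.
black beans + whole-barley bread with both tight: 1.286 servings and 4.143 servings → $1.34.
chickpeas + sunflower seeds: intersection lies outside the first quadrant.
chickpeas + whole-barley bread with both tight: 1.2 servings and 3.8 servings → $1.66.
sunflower seeds + whole-barley bread with both tight: 3 servings and 2 servings → $1.30.
The minimum over all feasible corners is $1.30.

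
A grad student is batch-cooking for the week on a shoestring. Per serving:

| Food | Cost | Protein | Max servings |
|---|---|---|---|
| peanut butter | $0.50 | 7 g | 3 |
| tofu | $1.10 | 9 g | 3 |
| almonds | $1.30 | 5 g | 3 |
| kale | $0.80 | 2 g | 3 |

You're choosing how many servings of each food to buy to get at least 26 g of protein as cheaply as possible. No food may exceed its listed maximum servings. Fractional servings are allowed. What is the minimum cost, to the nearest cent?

$2.11

Cost per g of protein: peanut butter $0.0714, tofu $0.1222, almonds $0.2600, kale $0.4000.
Take 3 servings of peanut butter: +21.0 g protein for $1.50 (total $1.50, still need 5.0 g).
Take 0.5556 servings of tofu: +5.0 g protein for $0.61 (total $2.11, still need 0.0 g).
Filling from the cheapest source first is optimal under one linear minimum: $2.11.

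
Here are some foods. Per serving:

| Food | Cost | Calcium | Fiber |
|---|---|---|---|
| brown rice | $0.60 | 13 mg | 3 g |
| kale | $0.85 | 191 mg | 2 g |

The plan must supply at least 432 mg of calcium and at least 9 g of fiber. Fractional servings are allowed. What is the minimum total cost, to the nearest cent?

Check every corner: each single food scaled to meet both minima, and each pair solved so both constraints bind.
brown rice only: max(432/13, 9/3) = 33.23 servings → $19.94.
kale only: max(432/191, 9/2) = 4.5 servings → $3.83.
brown rice + kale with both tight: 1.563 servings and 2.155 servings → $2.77.
So the least-cost plan costs $2.77.

$2.77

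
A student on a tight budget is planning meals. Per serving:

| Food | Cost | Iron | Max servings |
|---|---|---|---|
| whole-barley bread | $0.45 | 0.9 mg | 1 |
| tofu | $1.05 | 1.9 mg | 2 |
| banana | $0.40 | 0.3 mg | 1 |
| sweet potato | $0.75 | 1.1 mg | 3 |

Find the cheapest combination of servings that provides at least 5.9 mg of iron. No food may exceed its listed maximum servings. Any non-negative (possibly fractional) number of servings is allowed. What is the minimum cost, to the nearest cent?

$3.37

Cost per mg of iron: whole-barley bread $0.5000, tofu $0.5526, sweet potato $0.6818, banana $1.3333.
Take 1 serving of whole-barley bread: +0.9 mg iron for $0.45 (total $0.45, still need 5.0 mg).
Take 2 servings of tofu: +3.8 mg iron for $2.10 (total $2.55, still need 1.2 mg).
Take 1.091 servings of sweet potato: +1.2 mg iron for $0.82 (total $3.37, still need 0.0 mg).
Greedy by cheapest-per-mg is optimal for a single linear constraint, so the minimum cost is $3.37.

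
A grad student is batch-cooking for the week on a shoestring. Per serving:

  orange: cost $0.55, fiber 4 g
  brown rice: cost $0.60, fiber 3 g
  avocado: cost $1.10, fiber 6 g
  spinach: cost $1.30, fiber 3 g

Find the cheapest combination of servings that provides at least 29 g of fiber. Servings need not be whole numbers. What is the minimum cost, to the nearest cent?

Cost per g of fiber: orange $0.1375, avocado $0.1833, brown rice $0.2000, spinach $0.4333.
With no serving limits, use only orange: 29 g / 4 g = 7.25 servings × $0.55 = $3.99.

$3.99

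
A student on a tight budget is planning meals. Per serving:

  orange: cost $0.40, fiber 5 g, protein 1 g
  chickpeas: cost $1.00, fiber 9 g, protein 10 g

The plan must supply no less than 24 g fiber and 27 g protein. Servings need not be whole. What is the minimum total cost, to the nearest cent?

With two linear requirements the optimum uses one or two foods; enumerate the corners.
orange only: max(24/5, 27/1) = 27 servings → $10.80.
chickpeas only: max(24/9, 27/10) = 2.7 servings → $2.70.
orange + chickpeas: the both-tight solution has a negative serving — not a feasible corner.
So the least-cost plan costs $2.70.

$2.70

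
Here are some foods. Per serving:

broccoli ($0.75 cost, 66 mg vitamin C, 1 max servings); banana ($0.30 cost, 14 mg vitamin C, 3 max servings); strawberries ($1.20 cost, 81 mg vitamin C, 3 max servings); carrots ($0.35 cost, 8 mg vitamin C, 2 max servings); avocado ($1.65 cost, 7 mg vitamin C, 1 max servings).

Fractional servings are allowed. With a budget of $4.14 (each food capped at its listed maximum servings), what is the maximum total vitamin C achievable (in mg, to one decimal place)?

294.8 mg

Vitamin C per dollar: broccoli 88, strawberries 67.5, banana 46.67, carrots 22.86, avocado 4.242.
Take 1 serving of broccoli: spends $0.75, +66.0 mg vitamin C (running total 66.0 mg).
Take 2.825 servings of strawberries: spends $3.39, +228.8 mg vitamin C (running total 294.8 mg).
Greedy by best ratio exhausts the cost allowance optimally: 294.8 mg.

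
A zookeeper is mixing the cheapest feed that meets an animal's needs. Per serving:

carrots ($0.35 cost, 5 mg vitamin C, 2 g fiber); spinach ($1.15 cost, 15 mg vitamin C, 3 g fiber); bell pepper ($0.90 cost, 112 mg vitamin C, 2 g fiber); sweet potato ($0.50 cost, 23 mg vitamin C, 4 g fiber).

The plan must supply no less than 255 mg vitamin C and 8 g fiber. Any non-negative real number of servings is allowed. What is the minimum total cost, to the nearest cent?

At the optimum either one food covers both requirements or two foods hit both targets exactly; no other combination can be cheaper.
carrots only: max(255/5, 8/2) = 51 servings → $17.85.
spinach only: max(255/15, 8/3) = 17 servings → $19.55.
bell pepper only: max(255/112, 8/2) = 4 servings → $3.60.
sweet potato only: max(255/23, 8/4) = 11.09 servings → $5.54.
carrots + spinach with both targets exact would need a negative amount; discard.
carrots + bell pepper with both tight: 1.804 servings and 2.196 servings → $2.61.
carrots + sweet potato with both targets exact would need a negative amount; discard.
spinach + bell pepper with both tight: 1.261 servings and 2.108 servings → $3.35.
spinach + sweet potato: the both-tight solution has a negative serving — not a feasible corner.
bell pepper + sweet potato with both tight: 2.08 servings and 0.9602 servings → $2.35.
The minimum over all feasible corners is $2.35.

$2.35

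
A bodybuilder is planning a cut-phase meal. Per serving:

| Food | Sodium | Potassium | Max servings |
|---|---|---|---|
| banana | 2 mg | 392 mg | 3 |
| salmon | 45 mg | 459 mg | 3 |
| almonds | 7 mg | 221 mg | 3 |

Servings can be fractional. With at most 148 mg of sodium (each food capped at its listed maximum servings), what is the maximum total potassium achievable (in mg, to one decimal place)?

3073.2 mg

Potassium per mg sodium: banana 196, almonds 31.57, salmon 10.2.
Take 3 servings of banana: uses 6 mg sodium, +1176.0 mg potassium (running total 1176.0 mg).
Take 3 servings of almonds: uses 21 mg sodium, +663.0 mg potassium (running total 1839.0 mg).
Take 2.689 servings of salmon: uses 121 mg sodium, +1234.2 mg potassium (running total 3073.2 mg).
Filling greedily by potassium-per-mg sodium is optimal for one linear limit, giving 3073.2 mg.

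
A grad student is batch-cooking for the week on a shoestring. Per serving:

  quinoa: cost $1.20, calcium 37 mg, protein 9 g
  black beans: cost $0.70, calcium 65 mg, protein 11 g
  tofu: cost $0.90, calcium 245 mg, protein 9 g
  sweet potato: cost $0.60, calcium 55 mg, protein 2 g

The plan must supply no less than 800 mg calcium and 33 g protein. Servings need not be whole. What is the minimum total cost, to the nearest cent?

Two binding constraints pin down two serving amounts, so the optimal mix uses at most two foods. The candidates are each food alone (scaled to the tighter of calcium/protein) and each pair with both constraints tight.
quinoa only: max(800/37, 33/9) = 21.62 servings → $25.95.
black beans only: max(800/65, 33/11) = 12.31 servings → $8.62.
tofu only: max(800/245, 33/9) = 3.667 servings → $3.30.
sweet potato only: max(800/55, 33/2) = 16.5 servings → $9.90.
quinoa + black beans: intersection lies outside the first quadrant.
quinoa + tofu with both tight: 0.4728 servings and 3.194 servings → $3.44.
quinoa + sweet potato with both tight: 0.5107 servings and 14.2 servings → $9.13.
black beans + tofu with both tight: 0.4194 servings and 3.154 servings → $3.13.
black beans + sweet potato with both tight: 0.4526 servings and 14.01 servings → $8.72.
tofu + sweet potato: the both-tight solution has a negative serving — not a feasible corner.
Cheapest feasible corner: $3.13.

$3.13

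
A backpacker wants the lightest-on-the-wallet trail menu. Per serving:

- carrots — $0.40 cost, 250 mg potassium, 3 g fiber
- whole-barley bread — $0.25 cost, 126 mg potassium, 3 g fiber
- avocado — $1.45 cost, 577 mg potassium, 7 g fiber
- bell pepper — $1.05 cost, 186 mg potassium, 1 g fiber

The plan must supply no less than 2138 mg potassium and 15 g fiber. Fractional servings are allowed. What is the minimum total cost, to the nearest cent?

$3.42

carrots only: max(2138/250, 15/3) = 8.552 servings → $3.42.
whole-barley bread only: max(2138/126, 15/3) = 16.97 servings → $4.24.
avocado only: max(2138/577, 15/7) = 3.705 servings → $5.37.
bell pepper only: max(2138/186, 15/1) = 15 servings → $15.75.
carrots + whole-barley bread: the both-tight solution has a negative serving — not a feasible corner.
carrots + avocado with both targets exact would need a negative amount; discard.
carrots + bell pepper with both tight: 2.117 servings and 8.649 servings → $9.93.
whole-barley bread + avocado with both targets exact would need a negative amount; discard.
whole-barley bread + bell pepper with both tight: 1.509 servings and 10.47 servings → $11.37.
avocado + bell pepper with both tight: 0.8993 servings and 8.705 servings → $10.44.
The minimum over all feasible corners is $3.42.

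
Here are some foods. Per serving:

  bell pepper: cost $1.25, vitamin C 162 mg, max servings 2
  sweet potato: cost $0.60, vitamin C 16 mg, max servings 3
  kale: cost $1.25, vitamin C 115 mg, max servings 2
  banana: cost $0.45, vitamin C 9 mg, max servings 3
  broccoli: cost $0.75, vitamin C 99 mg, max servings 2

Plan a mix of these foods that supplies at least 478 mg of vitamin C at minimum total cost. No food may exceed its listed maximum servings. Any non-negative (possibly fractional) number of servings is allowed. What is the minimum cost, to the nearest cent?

Cost per mg of vitamin C: broccoli $0.0076, bell pepper $0.0077, kale $0.0109, sweet potato $0.0375, banana $0.0500.
Take 2 servings of broccoli: +198.0 mg vitamin C for $1.50 (total $1.50, still need 280.0 mg).
Take 1.728 servings of bell pepper: +280.0 mg vitamin C for $2.16 (total $3.66, still need 0.0 mg).
Filling from the cheapest source first is optimal under one linear minimum: $3.66.

$3.66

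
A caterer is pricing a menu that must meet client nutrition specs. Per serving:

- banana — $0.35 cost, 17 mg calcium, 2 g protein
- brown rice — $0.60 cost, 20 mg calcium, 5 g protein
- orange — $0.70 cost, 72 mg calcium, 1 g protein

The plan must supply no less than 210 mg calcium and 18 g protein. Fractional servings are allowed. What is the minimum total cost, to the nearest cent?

The cheapest plan sits at a corner of the feasible region — with two constraints it uses at most two foods.
banana only: max(210/17, 18/2) = 12.35 servings → $4.32.
brown rice only: max(210/20, 18/5) = 10.5 servings → $6.30.
orange only: max(210/72, 18/1) = 18 servings → $12.60.
banana + brown rice with both targets exact would need a negative amount; discard.
banana + orange with both tight: 8.551 servings and 0.8976 servings → $3.62.
brown rice + orange with both tight: 3.194 servings and 2.029 servings → $3.34.
The minimum over all feasible corners is $3.34.

$3.34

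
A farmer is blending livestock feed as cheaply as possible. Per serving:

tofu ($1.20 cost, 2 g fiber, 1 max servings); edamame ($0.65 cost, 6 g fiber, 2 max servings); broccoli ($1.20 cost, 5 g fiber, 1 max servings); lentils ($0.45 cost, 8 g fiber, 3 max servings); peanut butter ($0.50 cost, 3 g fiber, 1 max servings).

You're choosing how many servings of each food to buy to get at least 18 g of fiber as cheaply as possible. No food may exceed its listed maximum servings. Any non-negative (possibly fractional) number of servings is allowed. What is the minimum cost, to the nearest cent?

$1.01

Cost per g of fiber: lentils $0.0563, edamame $0.1083, peanut butter $0.1667, broccoli $0.2400, tofu $0.6000.
Take 2.25 servings of lentils: +18.0 g fiber for $1.01 (total $1.01, still need 0.0 g).
Greedy by cheapest-per-g is optimal for a single linear constraint, so the minimum cost is $1.01.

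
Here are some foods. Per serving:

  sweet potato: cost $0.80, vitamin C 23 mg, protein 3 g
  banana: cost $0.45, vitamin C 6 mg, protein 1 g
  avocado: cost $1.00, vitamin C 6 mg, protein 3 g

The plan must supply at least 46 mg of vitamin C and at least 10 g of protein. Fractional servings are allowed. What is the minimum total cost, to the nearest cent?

$2.67

Compare the cost at each extreme point of the feasible region.
sweet potato only: max(46/23, 10/3) = 3.333 servings → $2.67.
banana only: max(46/6, 10/1) = 10 servings → $4.50.
avocado only: max(46/6, 10/3) = 7.667 servings → $7.67.
sweet potato + banana with both targets exact would need a negative amount; discard.
sweet potato + avocado with both tight: 1.529 servings and 1.804 servings → $3.03.
banana + avocado with both tight: 6.5 servings and 1.167 servings → $4.09.
Cheapest feasible corner: $2.67.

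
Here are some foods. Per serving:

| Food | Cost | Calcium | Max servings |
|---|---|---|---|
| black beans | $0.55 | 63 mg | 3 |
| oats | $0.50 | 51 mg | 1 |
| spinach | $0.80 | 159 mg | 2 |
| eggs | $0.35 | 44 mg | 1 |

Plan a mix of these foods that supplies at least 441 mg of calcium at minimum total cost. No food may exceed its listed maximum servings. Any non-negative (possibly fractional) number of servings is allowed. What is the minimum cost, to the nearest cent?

Cost per mg of calcium: spinach $0.0050, eggs $0.0080, black beans $0.0087, oats $0.0098.
Take 2 servings of spinach: +318.0 mg calcium for $1.60 (total $1.60, still need 123.0 mg).
Take 1 serving of eggs: +44.0 mg calcium for $0.35 (total $1.95, still need 79.0 mg).
Take 1.254 servings of black beans: +79.0 mg calcium for $0.69 (total $2.64, still need 0.0 mg).
Filling from the cheapest source first is optimal under one linear minimum: $2.64.

$2.64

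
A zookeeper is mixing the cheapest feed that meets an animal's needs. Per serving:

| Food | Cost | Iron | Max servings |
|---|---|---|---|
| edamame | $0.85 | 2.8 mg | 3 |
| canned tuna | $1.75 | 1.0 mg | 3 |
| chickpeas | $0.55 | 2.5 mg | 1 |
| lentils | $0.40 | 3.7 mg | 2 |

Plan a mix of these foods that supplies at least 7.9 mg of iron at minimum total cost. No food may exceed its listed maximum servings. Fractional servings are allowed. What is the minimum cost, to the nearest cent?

$0.91

Cost per mg of iron: lentils $0.1081, chickpeas $0.2200, edamame $0.3036, canned tuna $1.7500.
Take 2 servings of lentils: +7.4 mg iron for $0.80 (total $0.80, still need 0.5 mg).
Take 0.2 servings of chickpeas: +0.5 mg iron for $0.11 (total $0.91, still need 0.0 mg).
Filling from the cheapest source first is optimal under one linear minimum: $0.91.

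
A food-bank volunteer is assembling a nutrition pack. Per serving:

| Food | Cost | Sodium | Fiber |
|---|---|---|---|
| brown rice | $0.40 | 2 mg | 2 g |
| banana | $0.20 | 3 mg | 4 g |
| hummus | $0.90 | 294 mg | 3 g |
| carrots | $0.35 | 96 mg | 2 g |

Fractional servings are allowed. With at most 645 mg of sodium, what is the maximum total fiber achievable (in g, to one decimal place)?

Fiber per mg sodium: banana 1.333, brown rice 1, carrots 0.02083, hummus 0.0102.
With no serving limits, spend the whole sodium allowance on banana: 645 mg / 3 mg × 4 g = 860.0 g.

860.0 g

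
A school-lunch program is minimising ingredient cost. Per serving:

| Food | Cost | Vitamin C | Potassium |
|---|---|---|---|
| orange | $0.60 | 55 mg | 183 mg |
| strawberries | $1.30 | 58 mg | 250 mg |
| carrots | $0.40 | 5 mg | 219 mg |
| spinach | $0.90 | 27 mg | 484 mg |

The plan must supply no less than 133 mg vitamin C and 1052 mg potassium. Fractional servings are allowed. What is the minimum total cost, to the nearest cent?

$2.39

Check every corner: each single food scaled to meet both minima, and each pair solved so both constraints bind.
orange only: max(133/55, 1052/183) = 5.749 servings → $3.45.
strawberries only: max(133/58, 1052/250) = 4.208 servings → $5.47.
carrots only: max(133/5, 1052/219) = 26.6 servings → $10.64.
spinach only: max(133/27, 1052/484) = 4.926 servings → $4.43.
orange + strawberries with both targets exact would need a negative amount; discard.
orange + carrots with both tight: 2.144 servings and 3.012 servings → $2.49.
orange + spinach with both tight: 1.659 servings and 1.546 servings → $2.39.
strawberries + carrots with both tight: 2.084 servings and 2.425 servings → $3.68.
strawberries + spinach with both tight: 1.687 servings and 1.302 servings → $3.36.
carrots + spinach with both targets exact would need a negative amount; discard.
So the least-cost plan costs $2.39.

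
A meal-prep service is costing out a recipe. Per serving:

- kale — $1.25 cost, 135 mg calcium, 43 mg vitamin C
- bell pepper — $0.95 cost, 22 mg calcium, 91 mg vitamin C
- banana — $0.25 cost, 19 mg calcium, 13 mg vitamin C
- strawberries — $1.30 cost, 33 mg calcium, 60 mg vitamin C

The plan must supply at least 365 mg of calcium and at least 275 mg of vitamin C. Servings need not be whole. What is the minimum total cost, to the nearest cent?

An LP optimum is at a vertex; with two nutrient constraints at most two foods are used. Check each candidate.
kale only: max(365/135, 275/43) = 6.395 servings → $7.99.
bell pepper only: max(365/22, 275/91) = 16.59 servings → $15.76.
banana only: max(365/19, 275/13) = 21.15 servings → $5.29.
strawberries only: max(365/33, 275/60) = 11.06 servings → $14.38.
kale + bell pepper with both tight: 2.396 servings and 1.89 servings → $4.79.
kale + banana with both targets exact would need a negative amount; discard.
kale + strawberries with both tight: 1.92 servings and 3.208 servings → $6.57.
bell pepper + banana with both tight: 0.3326 servings and 18.83 servings → $5.02.
bell pepper + strawberries with both targets exact would need a negative amount; discard.
banana + strawberries with both tight: 18.04 servings and 0.6751 servings → $5.39.
Cheapest feasible corner: $4.79.

$4.79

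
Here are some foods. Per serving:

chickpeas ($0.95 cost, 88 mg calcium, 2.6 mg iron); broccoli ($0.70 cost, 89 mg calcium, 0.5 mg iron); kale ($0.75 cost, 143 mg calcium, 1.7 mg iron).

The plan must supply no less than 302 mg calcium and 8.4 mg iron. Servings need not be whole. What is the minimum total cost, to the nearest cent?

$3.10

Minimising a linear cost over {calcium ≥ 302, iron ≥ 8.4, servings ≥ 0} — the optimum is at a vertex, using one or two foods.
chickpeas only: max(302/88, 8.4/2.6) = 3.432 servings → $3.26.
broccoli only: max(302/89, 8.4/0.5) = 16.8 servings → $11.76.
kale only: max(302/143, 8.4/1.7) = 4.941 servings → $3.71.
chickpeas + broccoli with both tight: 3.184 servings and 0.2455 servings → $3.20.
chickpeas + kale with both tight: 3.095 servings and 0.207 servings → $3.10.
broccoli + kale: intersection lies outside the first quadrant.
So the least-cost plan costs $3.10.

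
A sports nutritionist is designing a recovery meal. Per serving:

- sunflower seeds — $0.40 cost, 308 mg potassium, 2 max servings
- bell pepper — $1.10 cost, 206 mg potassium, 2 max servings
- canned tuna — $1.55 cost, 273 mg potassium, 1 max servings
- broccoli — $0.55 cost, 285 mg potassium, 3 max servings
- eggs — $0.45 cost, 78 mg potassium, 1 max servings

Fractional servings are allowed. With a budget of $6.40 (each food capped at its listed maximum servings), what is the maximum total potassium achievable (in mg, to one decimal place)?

Potassium per dollar: sunflower seeds 770, broccoli 518.2, bell pepper 187.3, canned tuna 176.1, eggs 173.3.
Take 2 servings of sunflower seeds: spends $0.80, +616.0 mg potassium (running total 616.0 mg).
Take 3 servings of broccoli: spends $1.65, +855.0 mg potassium (running total 1471.0 mg).
Take 2 servings of bell pepper: spends $2.20, +412.0 mg potassium (running total 1883.0 mg).
Take 1 serving of canned tuna: spends $1.55, +273.0 mg potassium (running total 2156.0 mg).
Take 0.4444 servings of eggs: spends $0.20, +34.7 mg potassium (running total 2190.7 mg).
Greedy by best ratio exhausts the cost allowance optimally: 2190.7 mg.

2190.7 mg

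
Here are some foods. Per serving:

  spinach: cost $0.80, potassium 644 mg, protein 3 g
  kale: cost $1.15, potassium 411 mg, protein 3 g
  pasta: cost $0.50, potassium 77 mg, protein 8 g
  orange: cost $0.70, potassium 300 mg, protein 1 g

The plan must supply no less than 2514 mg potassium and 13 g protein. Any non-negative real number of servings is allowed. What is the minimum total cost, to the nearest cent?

$3.19

A basic optimal solution has at most two foods positive. Try each food alone and each pair with both targets met exactly.
spinach only: max(2514/644, 13/3) = 4.333 servings → $3.47.
kale only: max(2514/411, 13/3) = 6.117 servings → $7.03.
pasta only: max(2514/77, 13/8) = 32.65 servings → $16.32.
orange only: max(2514/300, 13/1) = 13 servings → $9.10.
spinach + kale with both tight: 3.146 servings and 1.187 servings → $3.88.
spinach + pasta with both tight: 3.884 servings and 0.1687 servings → $3.19.
spinach + orange with both targets exact would need a negative amount; discard.
kale + pasta with both targets exact would need a negative amount; discard.
kale + orange with both tight: 2.834 servings and 4.497 servings → $6.41.
pasta + orange with both tight: 0.5966 servings and 8.227 servings → $6.06.
The minimum over all feasible corners is $3.19.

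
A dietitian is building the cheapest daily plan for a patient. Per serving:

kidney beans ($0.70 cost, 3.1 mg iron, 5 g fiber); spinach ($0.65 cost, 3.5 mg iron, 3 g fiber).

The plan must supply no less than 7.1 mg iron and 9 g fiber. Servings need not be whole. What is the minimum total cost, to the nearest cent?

$1.47

Compare the cost at each extreme point of the feasible region.
kidney beans only: max(7.1/3.1, 9/5) = 2.29 servings → $1.60.
spinach only: max(7.1/3.5, 9/3) = 3 servings → $1.95.
kidney beans + spinach with both tight: 1.244 servings and 0.9268 servings → $1.47.
So the least-cost plan costs $1.47.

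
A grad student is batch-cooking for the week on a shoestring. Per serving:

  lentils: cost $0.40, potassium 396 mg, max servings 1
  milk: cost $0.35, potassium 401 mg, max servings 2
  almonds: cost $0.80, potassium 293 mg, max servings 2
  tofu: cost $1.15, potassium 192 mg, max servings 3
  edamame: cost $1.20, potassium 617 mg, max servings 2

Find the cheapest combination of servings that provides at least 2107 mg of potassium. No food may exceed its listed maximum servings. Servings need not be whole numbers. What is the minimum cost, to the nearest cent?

Cost per mg of potassium: milk $0.0009, lentils $0.0010, edamame $0.0019, almonds $0.0027, tofu $0.0060.
Take 2 servings of milk: +802.0 mg potassium for $0.70 (total $0.70, still need 1305.0 mg).
Take 1 serving of lentils: +396.0 mg potassium for $0.40 (total $1.10, still need 909.0 mg).
Take 1.473 servings of edamame: +909.0 mg potassium for $1.77 (total $2.87, still need 0.0 mg).
Greedy by cheapest-per-mg is optimal for a single linear constraint, so the minimum cost is $2.87.

$2.87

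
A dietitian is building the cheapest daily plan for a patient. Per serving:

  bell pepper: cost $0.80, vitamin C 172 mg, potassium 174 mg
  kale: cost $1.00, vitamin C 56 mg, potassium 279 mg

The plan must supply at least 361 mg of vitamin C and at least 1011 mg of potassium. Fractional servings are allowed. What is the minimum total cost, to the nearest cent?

A basic optimal solution has at most two foods positive. Try each food alone and each pair with both targets met exactly.
bell pepper only: max(361/172, 1011/174) = 5.81 servings → $4.65.
kale only: max(361/56, 1011/279) = 6.446 servings → $6.45.
bell pepper + kale with both tight: 1.153 servings and 2.904 servings → $3.83.
So the least-cost plan costs $3.83.

$3.83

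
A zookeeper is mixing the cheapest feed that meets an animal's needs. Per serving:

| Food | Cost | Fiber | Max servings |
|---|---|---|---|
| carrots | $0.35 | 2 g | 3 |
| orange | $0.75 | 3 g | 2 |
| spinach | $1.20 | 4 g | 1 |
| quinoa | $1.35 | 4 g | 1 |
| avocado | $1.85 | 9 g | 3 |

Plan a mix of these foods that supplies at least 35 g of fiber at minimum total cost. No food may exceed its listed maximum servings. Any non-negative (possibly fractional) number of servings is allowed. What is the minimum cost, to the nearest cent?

Cost per g of fiber: carrots $0.1750, avocado $0.2056, orange $0.2500, spinach $0.3000, quinoa $0.3375.
Take 3 servings of carrots: +6.0 g fiber for $1.05 (total $1.05, still need 29.0 g).
Take 3 servings of avocado: +27.0 g fiber for $5.55 (total $6.60, still need 2.0 g).
Take 0.6667 servings of orange: +2.0 g fiber for $0.50 (total $7.10, still need 0.0 g).
Greedy by cheapest-per-g is optimal for a single linear constraint, so the minimum cost is $7.10.

$7.10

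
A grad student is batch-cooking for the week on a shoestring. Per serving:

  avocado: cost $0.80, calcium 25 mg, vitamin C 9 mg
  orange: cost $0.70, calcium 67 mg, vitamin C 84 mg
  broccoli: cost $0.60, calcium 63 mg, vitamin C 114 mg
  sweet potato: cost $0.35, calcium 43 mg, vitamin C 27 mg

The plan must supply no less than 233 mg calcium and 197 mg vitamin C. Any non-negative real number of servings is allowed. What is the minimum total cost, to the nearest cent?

$1.96

With two linear requirements the optimum uses one or two foods; enumerate the corners.
avocado only: max(233/25, 197/9) = 21.89 servings → $17.51.
orange only: max(233/67, 197/84) = 3.478 servings → $2.43.
broccoli only: max(233/63, 197/114) = 3.698 servings → $2.22.
sweet potato only: max(233/43, 197/27) = 7.296 servings → $2.55.
avocado + orange with both tight: 4.257 servings and 1.889 servings → $4.73.
avocado + broccoli with both tight: 6.198 servings and 1.239 servings → $5.70.
avocado + sweet potato: intersection lies outside the first quadrant.
orange + broccoli with both targets exact would need a negative amount; discard.
orange + sweet potato with both tight: 1.209 servings and 3.535 servings → $2.08.
broccoli + sweet potato with both tight: 0.681 servings and 4.421 servings → $1.96.
So the least-cost plan costs $1.96.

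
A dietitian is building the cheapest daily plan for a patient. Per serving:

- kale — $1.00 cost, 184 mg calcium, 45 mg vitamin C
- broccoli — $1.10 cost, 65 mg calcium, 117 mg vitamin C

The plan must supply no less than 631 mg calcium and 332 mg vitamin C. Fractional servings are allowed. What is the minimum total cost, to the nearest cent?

$4.74

An LP optimum is at a vertex; with two nutrient constraints at most two foods are used. Check each candidate.
kale only: max(631/184, 332/45) = 7.378 servings → $7.38.
broccoli only: max(631/65, 332/117) = 9.708 servings → $10.68.
kale + broccoli with both tight: 2.809 servings and 1.757 servings → $4.74.
Cheapest feasible corner: $4.74.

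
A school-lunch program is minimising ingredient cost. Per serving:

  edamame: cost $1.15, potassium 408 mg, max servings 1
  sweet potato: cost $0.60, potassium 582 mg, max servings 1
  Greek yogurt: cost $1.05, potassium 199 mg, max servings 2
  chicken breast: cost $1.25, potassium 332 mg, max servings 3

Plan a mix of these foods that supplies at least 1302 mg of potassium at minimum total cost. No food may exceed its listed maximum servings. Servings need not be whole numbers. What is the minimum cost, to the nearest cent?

Cost per mg of potassium: sweet potato $0.0010, edamame $0.0028, chicken breast $0.0038, Greek yogurt $0.0053.
Take 1 serving of sweet potato: +582.0 mg potassium for $0.60 (total $0.60, still need 720.0 mg).
Take 1 serving of edamame: +408.0 mg potassium for $1.15 (total $1.75, still need 312.0 mg).
Take 0.9398 servings of chicken breast: +312.0 mg potassium for $1.17 (total $2.92, still need 0.0 mg).
Filling from the cheapest source first is optimal under one linear minimum: $2.92.

$2.92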